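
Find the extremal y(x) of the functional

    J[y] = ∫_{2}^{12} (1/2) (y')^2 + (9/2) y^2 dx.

The Lagrangian is L = (1/2) (y')^2 + (9/2) y^2.
Compute ∂L/∂y = 9y, ∂L/∂y' = y'.
The Euler-Lagrange equation d/dx(∂L/∂y') − ∂L/∂y = 0 reduces to
    y'' − 9 y = 0.
Its general solution is
    y(x) = A e^(3x) + B e^(−3x),
with A, B fixed by the endpoint conditions.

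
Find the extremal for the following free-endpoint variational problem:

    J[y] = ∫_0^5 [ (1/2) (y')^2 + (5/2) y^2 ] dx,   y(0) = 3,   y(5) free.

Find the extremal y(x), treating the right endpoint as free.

The Lagrangian L = (1/2) (y')^2 + (5/2) y^2 gives
    ∂L/∂y = 5 y,   ∂L/∂y' = y'.
Euler-Lagrange: y'' − 5 y = 0.
With k = sqrt(5), the general solution is
    y(x) = A cosh(sqrt(5) x) + B sinh(sqrt(5) x).
Fixed left endpoint y(0) = 3 ⇒ A = 3.
The right endpoint x = 5 is free, so the natural (transversality) condition is ∂L/∂y' |_{x=5} = 0, i.e. y'(5) = 0.
Compute y'(x) = A k sinh(k x) + B k cosh(k x), so
    y'(5) = A k sinh(k·5) + B k cosh(k·5) = 0
    ⇒ B = −A tanh(k·5) = − 3 tanh(sqrt(5)·5).
Therefore the extremal is
    y(x) = 3 cosh(sqrt(5) x) − 3 tanh(sqrt(5)·5) sinh(sqrt(5) x).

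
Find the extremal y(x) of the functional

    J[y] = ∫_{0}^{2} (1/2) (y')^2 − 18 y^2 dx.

The Lagrangian is L = (1/2) (y')^2 − 18 y^2.
Compute ∂L/∂y = -36y, ∂L/∂y' = y'.
The Euler-Lagrange equation d/dx(∂L/∂y') − ∂L/∂y = 0 reduces to
    y'' + 36 y = 0.
Its general solution is
    y(x) = A sin(6x) + B cos(6x),
with A, B fixed by the endpoint conditions.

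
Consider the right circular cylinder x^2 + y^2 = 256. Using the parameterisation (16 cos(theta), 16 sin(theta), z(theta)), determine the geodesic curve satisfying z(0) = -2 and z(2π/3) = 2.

Parameterise the cylinder of radius R = 16 as
    r(θ) = (16 cos θ, 16 sin θ, z(θ)).
The arc-length element is
    ds = sqrt(256 + (dz/dθ)^2) dθ,
so the Lagrangian is L = sqrt(256 + z'^2).
L depends on z' only, not on z or θ, so ∂L/∂z = 0 and
    ∂L/∂z' = z' / sqrt(256 + z'^2).
The Euler-Lagrange equation gives
    d/dθ( z' / sqrt(256 + z'^2) ) = 0,
so z' is constant. Integrating once:
    z(θ) = a θ + b,
a helix on the cylinder (a straight line when the cylinder is unrolled). The constants a, b are determined by the endpoint conditions.
With endpoint conditions z(0) = -2 and z(2π/3) = 2: from z(0) = b we get b = -2, and a·2π/3 + -2 = 2 gives a = 6/π, so
    z(θ) = (6/π) θ − 2.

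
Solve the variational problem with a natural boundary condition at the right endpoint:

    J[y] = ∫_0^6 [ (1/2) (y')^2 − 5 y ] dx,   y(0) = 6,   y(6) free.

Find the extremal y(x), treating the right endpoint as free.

The Lagrangian L = (1/2) (y')^2 − 5 y gives
    ∂L/∂y = −5,   ∂L/∂y' = y'.
Euler-Lagrange: d/dx(y') − (−5) = 0, i.e. y'' + 5 = 0, so
    y(x) = −(5/2) x^2 + C1 x + C2.
Fixed left endpoint y(0) = 6 ⇒ C2 = 6.
The right endpoint x = 6 is free, so the natural (transversality) condition is ∂L/∂y' |_{x=6} = 0, i.e. y'(6) = 0.
Compute y'(x) = −5 x + C1, so y'(6) = −30 + C1 = 0 ⇒ C1 = 30.
Therefore the extremal is
    y(x) = −(5/2) x^2 + 30 x + 6.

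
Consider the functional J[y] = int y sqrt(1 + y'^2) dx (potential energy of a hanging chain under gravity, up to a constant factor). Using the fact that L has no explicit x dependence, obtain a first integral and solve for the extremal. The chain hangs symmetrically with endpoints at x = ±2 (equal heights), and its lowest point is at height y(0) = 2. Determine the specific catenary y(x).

The Lagrangian L(y, y') = y sqrt(1 + y'^2) has no explicit x dependence, so the Beltrami identity applies:
    L − y' ∂L/∂y' = C.
Compute ∂L/∂y' = y · y' / sqrt(1 + y'^2). Then
    L − y' ∂L/∂y'
    = y sqrt(1 + y'^2) − y · y'^2 / sqrt(1 + y'^2)
    = y (1 + y'^2 − y'^2) / sqrt(1 + y'^2)
    = y / sqrt(1 + y'^2) = C.
Squaring gives y^2 = C^2 (1 + y'^2), i.e.
    y'^2 = y^2 / C^2 − 1.
Separating variables,
    dy / sqrt(y^2 − C^2) = dx / C,
and integrating gives arccosh(y / C) = (x − a)/C, so
    y(x) = C cosh((x − a)/C),
the catenary. The constants C and a are fixed by the two endpoint conditions (and, for the hanging-chain problem, the length constraint selects C).
Now fit the given data. The endpoints x = ±2 are symmetric at equal height, so the catenary is even about its minimum: a = 0 and y(x) = C cosh(x/C). The lowest point is y(0) = C cosh(0) = C, and we are told y(0) = 2, so C = 2. Therefore
    y(x) = 2 cosh(x/2),
and at the endpoints
    y(±2) = 2 cosh(2/2).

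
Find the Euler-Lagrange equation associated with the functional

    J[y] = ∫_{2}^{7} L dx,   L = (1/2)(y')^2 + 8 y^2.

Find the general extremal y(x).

The Lagrangian is L = (1/2)(y')^2 + 8 y^2.
∂L/∂y = 16y.
∂L/∂y' = y'.
The Euler-Lagrange equation d/dx(∂L/∂y') − ∂L/∂y = 0 becomes:
    y'' - 16 y = 0
General solution: y(x) = A e^(4x) + B e^(-4x), where A and B are arbitrary constants fixed by the endpoint conditions.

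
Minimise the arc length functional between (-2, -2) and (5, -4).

Arc-length functional: J[y] = ∫ sqrt(1 + (y')^2) dx.
Lagrangian L = sqrt(1 + (y')^2) has no explicit y dependence, so ∂L/∂y = 0 and the Euler-Lagrange equation gives
    d/dx( y' / sqrt(1 + (y')^2) ) = 0  ⇒  y' / sqrt(1 + (y')^2) = const.
Hence y' is constant, so y(x) is affine.
Fitting the endpoints (-2, -2) and (5, -4):
    slope m = ((-4) − (-2)) / (5 − (-2)) = -2/7,
    intercept c = (-2) − m·(-2) = -18/7.
Extremal: y(x) = (-2/7) x - 18/7.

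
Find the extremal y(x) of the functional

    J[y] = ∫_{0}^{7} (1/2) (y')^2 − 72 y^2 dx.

The Lagrangian is L = (1/2) (y')^2 − 72 y^2.
Compute ∂L/∂y = -144y, ∂L/∂y' = y'.
The Euler-Lagrange equation d/dx(∂L/∂y') − ∂L/∂y = 0 reduces to
    y'' + 144 y = 0.
Its general solution is
    y(x) = A sin(12x) + B cos(12x),
with A, B fixed by the endpoint conditions.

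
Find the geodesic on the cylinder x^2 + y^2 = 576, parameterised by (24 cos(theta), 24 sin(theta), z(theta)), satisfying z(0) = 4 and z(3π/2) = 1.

Parameterise the cylinder of radius R = 24 as
    r(θ) = (24 cos θ, 24 sin θ, z(θ)).
The arc-length element is
    ds = sqrt(576 + (dz/dθ)^2) dθ,
so the Lagrangian is L = sqrt(576 + z'^2).
L depends on z' only, not on z or θ, so ∂L/∂z = 0 and
    ∂L/∂z' = z' / sqrt(576 + z'^2).
The Euler-Lagrange equation gives
    d/dθ( z' / sqrt(576 + z'^2) ) = 0,
so z' is constant. Integrating once:
    z(θ) = a θ + b,
a helix on the cylinder (a straight line when the cylinder is unrolled). The constants a, b are determined by the endpoint conditions.
With endpoint conditions z(0) = 4 and z(3π/2) = 1: from z(0) = b we get b = 4, and a·3π/2 + 4 = 1 gives a = -2/π, so
    z(θ) = (-2/π) θ + 4.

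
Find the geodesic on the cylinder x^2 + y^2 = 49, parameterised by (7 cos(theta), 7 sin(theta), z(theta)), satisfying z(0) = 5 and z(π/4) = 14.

Parameterise the cylinder of radius R = 7 as
    r(θ) = (7 cos θ, 7 sin θ, z(θ)).
The arc-length element is
    ds = sqrt(49 + (dz/dθ)^2) dθ,
so the Lagrangian is L = sqrt(49 + z'^2).
L depends on z' only, not on z or θ, so ∂L/∂z = 0 and
    ∂L/∂z' = z' / sqrt(49 + z'^2).
The Euler-Lagrange equation gives
    d/dθ( z' / sqrt(49 + z'^2) ) = 0,
so z' is constant. Integrating once:
    z(θ) = a θ + b,
a helix on the cylinder (a straight line when the cylinder is unrolled). The constants a, b are determined by the endpoint conditions.
With endpoint conditions z(0) = 5 and z(π/4) = 14: from z(0) = b we get b = 5, and a·π/4 + 5 = 14 gives a = 36/π, so
    z(θ) = (36/π) θ + 5.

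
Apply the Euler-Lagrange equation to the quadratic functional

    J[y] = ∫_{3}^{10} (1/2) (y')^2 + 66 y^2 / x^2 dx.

The Lagrangian is L = (1/2) (y')^2 + 66 y^2 / x^2.
Compute ∂L/∂y = 132y/x^2, ∂L/∂y' = y'.
The Euler-Lagrange equation d/dx(∂L/∂y') − ∂L/∂y = 0 reduces to
    y'' − 132/x^2 · y = 0  (x > 0).
Its general solution is
    y(x) = A x^12 + B x^(-11),
with A, B fixed by the endpoint conditions.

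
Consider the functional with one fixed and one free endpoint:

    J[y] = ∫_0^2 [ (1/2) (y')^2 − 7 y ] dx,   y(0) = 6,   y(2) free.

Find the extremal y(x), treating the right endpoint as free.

The Lagrangian L = (1/2) (y')^2 − 7 y gives
    ∂L/∂y = −7,   ∂L/∂y' = y'.
Euler-Lagrange: d/dx(y') − (−7) = 0, i.e. y'' + 7 = 0, so
    y(x) = −(7/2) x^2 + C1 x + C2.
Fixed left endpoint y(0) = 6 ⇒ C2 = 6.
The right endpoint x = 2 is free, so the natural (transversality) condition is ∂L/∂y' |_{x=2} = 0, i.e. y'(2) = 0.
Compute y'(x) = −7 x + C1, so y'(2) = −14 + C1 = 0 ⇒ C1 = 14.
Therefore the extremal is
    y(x) = −(7/2) x^2 + 14 x + 6.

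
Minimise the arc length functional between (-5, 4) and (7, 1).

Arc-length functional: J[y] = ∫ sqrt(1 + (y')^2) dx.
Lagrangian L = sqrt(1 + (y')^2) has no explicit y dependence, so ∂L/∂y = 0 and the Euler-Lagrange equation gives
    d/dx( y' / sqrt(1 + (y')^2) ) = 0  ⇒  y' / sqrt(1 + (y')^2) = const.
Hence y' is constant, so y(x) is affine.
Fitting the endpoints (-5, 4) and (7, 1):
    slope m = (1 − 4) / (7 − (-5)) = -1/4,
    intercept c = 4 − m·(-5) = 11/4.
Extremal: y(x) = (-1/4) x + 11/4.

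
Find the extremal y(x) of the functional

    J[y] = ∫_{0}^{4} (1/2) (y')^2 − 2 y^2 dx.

The Lagrangian is L = (1/2) (y')^2 − 2 y^2.
Compute ∂L/∂y = -4y, ∂L/∂y' = y'.
The Euler-Lagrange equation d/dx(∂L/∂y') − ∂L/∂y = 0 reduces to
    y'' + 4 y = 0.
Its general solution is
    y(x) = A sin(2x) + B cos(2x),
with A, B fixed by the endpoint conditions.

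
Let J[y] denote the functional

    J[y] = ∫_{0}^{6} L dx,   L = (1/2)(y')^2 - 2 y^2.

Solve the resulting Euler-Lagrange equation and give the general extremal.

The Lagrangian is L = (1/2)(y')^2 - 2 y^2.
∂L/∂y = -4y.
∂L/∂y' = y'.
The Euler-Lagrange equation d/dx(∂L/∂y') − ∂L/∂y = 0 becomes:
    y'' + 4 y = 0
General solution: y(x) = A sin(2x) + B cos(2x), where A and B are arbitrary constants fixed by the endpoint conditions.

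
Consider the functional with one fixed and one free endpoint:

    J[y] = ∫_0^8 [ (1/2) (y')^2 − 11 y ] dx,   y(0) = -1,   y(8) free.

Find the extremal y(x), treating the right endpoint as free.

The Lagrangian L = (1/2) (y')^2 − 11 y gives
    ∂L/∂y = −11,   ∂L/∂y' = y'.
Euler-Lagrange: d/dx(y') − (−11) = 0, i.e. y'' + 11 = 0, so
    y(x) = −(11/2) x^2 + C1 x + C2.
Fixed left endpoint y(0) = -1 ⇒ C2 = -1.
The right endpoint x = 8 is free, so the natural (transversality) condition is ∂L/∂y' |_{x=8} = 0, i.e. y'(8) = 0.
Compute y'(x) = −11 x + C1, so y'(8) = −88 + C1 = 0 ⇒ C1 = 88.
Therefore the extremal is
    y(x) = −(11/2) x^2 + 88 x − 1.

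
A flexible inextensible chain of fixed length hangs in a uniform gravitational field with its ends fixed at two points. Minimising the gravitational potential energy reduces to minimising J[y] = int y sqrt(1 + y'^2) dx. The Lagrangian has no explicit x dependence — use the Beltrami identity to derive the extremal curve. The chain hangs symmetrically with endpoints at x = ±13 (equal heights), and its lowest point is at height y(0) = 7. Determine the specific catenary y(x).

The Lagrangian L(y, y') = y sqrt(1 + y'^2) has no explicit x dependence, so the Beltrami identity applies:
    L − y' ∂L/∂y' = C.
Compute ∂L/∂y' = y · y' / sqrt(1 + y'^2). Then
    L − y' ∂L/∂y'
    = y sqrt(1 + y'^2) − y · y'^2 / sqrt(1 + y'^2)
    = y (1 + y'^2 − y'^2) / sqrt(1 + y'^2)
    = y / sqrt(1 + y'^2) = C.
Squaring gives y^2 = C^2 (1 + y'^2), i.e.
    y'^2 = y^2 / C^2 − 1.
Separating variables,
    dy / sqrt(y^2 − C^2) = dx / C,
and integrating gives arccosh(y / C) = (x − a)/C, so
    y(x) = C cosh((x − a)/C),
the catenary. The constants C and a are fixed by the two endpoint conditions (and, for the hanging-chain problem, the length constraint selects C).
Now fit the given data. The endpoints x = ±13 are symmetric at equal height, so the catenary is even about its minimum: a = 0 and y(x) = C cosh(x/C). The lowest point is y(0) = C cosh(0) = C, and we are told y(0) = 7, so C = 7. Therefore
    y(x) = 7 cosh(x/7),
and at the endpoints
    y(±13) = 7 cosh(13/7).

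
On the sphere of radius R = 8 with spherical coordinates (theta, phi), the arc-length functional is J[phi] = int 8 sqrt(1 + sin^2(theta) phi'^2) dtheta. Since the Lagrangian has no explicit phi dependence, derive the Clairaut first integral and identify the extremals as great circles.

On the sphere of radius R = 8 with spherical coordinates (θ, φ), the induced metric is
    ds^2 = 64(dθ^2 + sin^2(θ) dφ^2).
Parameterise by θ; the arc-length functional is
    J[φ] = ∫ 8 sqrt(1 + sin^2(θ) (dφ/dθ)^2) dθ,
so L = 8 sqrt(1 + sin^2(θ) φ'^2). Compute
    ∂L/∂φ = 0  (L has no explicit φ dependence),
    ∂L/∂φ' = 8 sin^2(θ) φ' / sqrt(1 + sin^2(θ) φ'^2).
Since ∂L/∂φ = 0, the Euler-Lagrange equation
    d/dθ(∂L/∂φ') − ∂L/∂φ = 0
reduces to d/dθ(∂L/∂φ') = 0, i.e. the momentum conjugate to φ is conserved:
    8 sin^2(θ) φ' / sqrt(1 + sin^2(θ) φ'^2) = C.
The overall factor of 8 is constant, so dividing through gives Clairaut's relation sin^2(θ) φ' / sqrt(1 + sin^2(θ) φ'^2) = C' (with C' = C/8). Solving for φ' and integrating gives the great-circle family
    cot(θ) = A cos(φ − φ_0),
i.e. the intersection of the sphere with a plane through the origin. The two constants A and φ_0 (equivalently C and one phase) are fixed by the two endpoint conditions.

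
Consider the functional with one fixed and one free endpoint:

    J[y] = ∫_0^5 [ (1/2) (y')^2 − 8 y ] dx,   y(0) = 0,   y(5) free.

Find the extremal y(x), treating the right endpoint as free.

The Lagrangian L = (1/2) (y')^2 − 8 y gives
    ∂L/∂y = −8,   ∂L/∂y' = y'.
Euler-Lagrange: d/dx(y') − (−8) = 0, i.e. y'' + 8 = 0, so
    y(x) = −(8/2) x^2 + C1 x + C2.
Fixed left endpoint y(0) = 0 ⇒ C2 = 0.
The right endpoint x = 5 is free, so the natural (transversality) condition is ∂L/∂y' |_{x=5} = 0, i.e. y'(5) = 0.
Compute y'(x) = −8 x + C1, so y'(5) = −40 + C1 = 0 ⇒ C1 = 40.
Therefore the extremal is
    y(x) = −4 x^2 + 40 x.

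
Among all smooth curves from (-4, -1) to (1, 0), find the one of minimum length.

Arc-length functional: J[y] = ∫ sqrt(1 + (y')^2) dx.
Lagrangian L = sqrt(1 + (y')^2) has no explicit y dependence, so ∂L/∂y = 0 and the Euler-Lagrange equation gives
    d/dx( y' / sqrt(1 + (y')^2) ) = 0  ⇒  y' / sqrt(1 + (y')^2) = const.
Hence y' is constant, so y(x) is affine.
Fitting the endpoints (-4, -1) and (1, 0):
    slope m = (0 − (-1)) / (1 − (-4)) = 1/5,
    intercept c = (-1) − m·(-4) = -1/5.
Extremal: y(x) = (1/5) x - 1/5.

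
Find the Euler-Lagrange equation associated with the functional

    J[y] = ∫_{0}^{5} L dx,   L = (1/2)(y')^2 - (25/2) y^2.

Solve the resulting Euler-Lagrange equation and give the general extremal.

The Lagrangian is L = (1/2)(y')^2 - (25/2) y^2.
∂L/∂y = -25y.
∂L/∂y' = y'.
The Euler-Lagrange equation d/dx(∂L/∂y') − ∂L/∂y = 0 becomes:
    y'' + 25 y = 0
General solution: y(x) = A sin(5x) + B cos(5x), where A and B are arbitrary constants fixed by the endpoint conditions.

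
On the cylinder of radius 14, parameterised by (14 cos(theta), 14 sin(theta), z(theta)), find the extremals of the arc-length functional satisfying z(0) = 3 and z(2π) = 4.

Parameterise the cylinder of radius R = 14 as
    r(θ) = (14 cos θ, 14 sin θ, z(θ)).
The arc-length element is
    ds = sqrt(196 + (dz/dθ)^2) dθ,
so the Lagrangian is L = sqrt(196 + z'^2).
L depends on z' only, not on z or θ, so ∂L/∂z = 0 and
    ∂L/∂z' = z' / sqrt(196 + z'^2).
The Euler-Lagrange equation gives
    d/dθ( z' / sqrt(196 + z'^2) ) = 0,
so z' is constant. Integrating once:
    z(θ) = a θ + b,
a helix on the cylinder (a straight line when the cylinder is unrolled). The constants a, b are determined by the endpoint conditions.
With endpoint conditions z(0) = 3 and z(2π) = 4: from z(0) = b we get b = 3, and a·2π + 3 = 4 gives a = 1/(2π), so
    z(θ) = (1/(2π)) θ + 3.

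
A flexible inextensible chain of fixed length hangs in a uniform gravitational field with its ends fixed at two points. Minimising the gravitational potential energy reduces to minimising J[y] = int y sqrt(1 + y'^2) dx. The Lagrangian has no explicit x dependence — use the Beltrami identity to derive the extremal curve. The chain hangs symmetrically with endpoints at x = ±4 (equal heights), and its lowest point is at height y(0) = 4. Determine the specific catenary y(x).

The Lagrangian L(y, y') = y sqrt(1 + y'^2) has no explicit x dependence, so the Beltrami identity applies:
    L − y' ∂L/∂y' = C.
Compute ∂L/∂y' = y · y' / sqrt(1 + y'^2). Then
    L − y' ∂L/∂y'
    = y sqrt(1 + y'^2) − y · y'^2 / sqrt(1 + y'^2)
    = y (1 + y'^2 − y'^2) / sqrt(1 + y'^2)
    = y / sqrt(1 + y'^2) = C.
Squaring gives y^2 = C^2 (1 + y'^2), i.e.
    y'^2 = y^2 / C^2 − 1.
Separating variables,
    dy / sqrt(y^2 − C^2) = dx / C,
and integrating gives arccosh(y / C) = (x − a)/C, so
    y(x) = C cosh((x − a)/C),
the catenary. The constants C and a are fixed by the two endpoint conditions (and, for the hanging-chain problem, the length constraint selects C).
Now fit the given data. The endpoints x = ±4 are symmetric at equal height, so the catenary is even about its minimum: a = 0 and y(x) = C cosh(x/C). The lowest point is y(0) = C cosh(0) = C, and we are told y(0) = 4, so C = 4. Therefore
    y(x) = 4 cosh(x/4),
and at the endpoints
    y(±4) = 4 cosh(4/4).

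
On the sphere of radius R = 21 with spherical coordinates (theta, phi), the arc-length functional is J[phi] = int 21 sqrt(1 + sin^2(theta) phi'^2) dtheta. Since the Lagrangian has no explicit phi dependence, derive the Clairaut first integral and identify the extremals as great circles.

On the sphere of radius R = 21 with spherical coordinates (θ, φ), the induced metric is
    ds^2 = 441(dθ^2 + sin^2(θ) dφ^2).
Parameterise by θ; the arc-length functional is
    J[φ] = ∫ 21 sqrt(1 + sin^2(θ) (dφ/dθ)^2) dθ,
so L = 21 sqrt(1 + sin^2(θ) φ'^2). Compute
    ∂L/∂φ = 0  (L has no explicit φ dependence),
    ∂L/∂φ' = 21 sin^2(θ) φ' / sqrt(1 + sin^2(θ) φ'^2).
Since ∂L/∂φ = 0, the Euler-Lagrange equation
    d/dθ(∂L/∂φ') − ∂L/∂φ = 0
reduces to d/dθ(∂L/∂φ') = 0, i.e. the momentum conjugate to φ is conserved:
    21 sin^2(θ) φ' / sqrt(1 + sin^2(θ) φ'^2) = C.
The overall factor of 21 is constant, so dividing through gives Clairaut's relation sin^2(θ) φ' / sqrt(1 + sin^2(θ) φ'^2) = C' (with C' = C/21). Solving for φ' and integrating gives the great-circle family
    cot(θ) = A cos(φ − φ_0),
i.e. the intersection of the sphere with a plane through the origin. The two constants A and φ_0 (equivalently C and one phase) are fixed by the two endpoint conditions.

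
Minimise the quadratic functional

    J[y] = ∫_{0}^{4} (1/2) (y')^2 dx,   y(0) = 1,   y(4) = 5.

The Lagrangian is L = (1/2) (y')^2.
Compute ∂L/∂y = 0, ∂L/∂y' = y'.
The Euler-Lagrange equation d/dx(∂L/∂y') − ∂L/∂y = 0 reduces to
    y'' = 0.
Its general solution is
    y(x) = A x + B,
with A, B fixed by the endpoint conditions.
Applying the endpoint conditions y(0) = 1 and y(4) = 5: solve A·0 + B = 1 and A·4 + B = 5. Subtracting gives A(4 − 0) = 5 − 1, so A = 1, and B = 1 − A·0 = 1. Therefore
    y(x) = x + 1.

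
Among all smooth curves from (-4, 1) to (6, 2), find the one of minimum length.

Arc-length functional: J[y] = ∫ sqrt(1 + (y')^2) dx.
Lagrangian L = sqrt(1 + (y')^2) has no explicit y dependence, so ∂L/∂y = 0 and the Euler-Lagrange equation gives
    d/dx( y' / sqrt(1 + (y')^2) ) = 0  ⇒  y' / sqrt(1 + (y')^2) = const.
Hence y' is constant, so y(x) is affine.
Fitting the endpoints (-4, 1) and (6, 2):
    slope m = (2 − 1) / (6 − (-4)) = 1/10,
    intercept c = 1 − m·(-4) = 7/5.
Extremal: y(x) = (1/10) x + 7/5.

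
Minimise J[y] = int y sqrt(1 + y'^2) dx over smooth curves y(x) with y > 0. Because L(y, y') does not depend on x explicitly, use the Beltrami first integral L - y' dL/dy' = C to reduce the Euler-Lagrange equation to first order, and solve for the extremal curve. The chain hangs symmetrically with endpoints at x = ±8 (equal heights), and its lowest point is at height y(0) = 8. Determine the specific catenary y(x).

The Lagrangian L(y, y') = y sqrt(1 + y'^2) has no explicit x dependence, so the Beltrami identity applies:
    L − y' ∂L/∂y' = C.
Compute ∂L/∂y' = y · y' / sqrt(1 + y'^2). Then
    L − y' ∂L/∂y'
    = y sqrt(1 + y'^2) − y · y'^2 / sqrt(1 + y'^2)
    = y (1 + y'^2 − y'^2) / sqrt(1 + y'^2)
    = y / sqrt(1 + y'^2) = C.
Squaring gives y^2 = C^2 (1 + y'^2), i.e.
    y'^2 = y^2 / C^2 − 1.
Separating variables,
    dy / sqrt(y^2 − C^2) = dx / C,
and integrating gives arccosh(y / C) = (x − a)/C, so
    y(x) = C cosh((x − a)/C),
the catenary. The constants C and a are fixed by the two endpoint conditions (and, for the hanging-chain problem, the length constraint selects C).
Now fit the given data. The endpoints x = ±8 are symmetric at equal height, so the catenary is even about its minimum: a = 0 and y(x) = C cosh(x/C). The lowest point is y(0) = C cosh(0) = C, and we are told y(0) = 8, so C = 8. Therefore
    y(x) = 8 cosh(x/8),
and at the endpoints
    y(±8) = 8 cosh(8/8).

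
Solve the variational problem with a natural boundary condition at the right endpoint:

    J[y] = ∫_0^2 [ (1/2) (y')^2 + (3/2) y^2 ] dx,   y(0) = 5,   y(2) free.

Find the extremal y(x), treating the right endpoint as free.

The Lagrangian L = (1/2) (y')^2 + (3/2) y^2 gives
    ∂L/∂y = 3 y,   ∂L/∂y' = y'.
Euler-Lagrange: y'' − 3 y = 0.
With k = sqrt(3), the general solution is
    y(x) = A cosh(sqrt(3) x) + B sinh(sqrt(3) x).
Fixed left endpoint y(0) = 5 ⇒ A = 5.
The right endpoint x = 2 is free, so the natural (transversality) condition is ∂L/∂y' |_{x=2} = 0, i.e. y'(2) = 0.
Compute y'(x) = A k sinh(k x) + B k cosh(k x), so
    y'(2) = A k sinh(k·2) + B k cosh(k·2) = 0
    ⇒ B = −A tanh(k·2) = − 5 tanh(sqrt(3)·2).
Therefore the extremal is
    y(x) = 5 cosh(sqrt(3) x) − 5 tanh(sqrt(3)·2) sinh(sqrt(3) x).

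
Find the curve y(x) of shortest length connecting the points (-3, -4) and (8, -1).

Arc-length functional: J[y] = ∫ sqrt(1 + (y')^2) dx.
Lagrangian L = sqrt(1 + (y')^2) has no explicit y dependence, so ∂L/∂y = 0 and the Euler-Lagrange equation gives
    d/dx( y' / sqrt(1 + (y')^2) ) = 0  ⇒  y' / sqrt(1 + (y')^2) = const.
Hence y' is constant, so y(x) is affine.
Fitting the endpoints (-3, -4) and (8, -1):
    slope m = ((-1) − (-4)) / (8 − (-3)) = 3/11,
    intercept c = (-4) − m·(-3) = -35/11.
Extremal: y(x) = (3/11) x - 35/11.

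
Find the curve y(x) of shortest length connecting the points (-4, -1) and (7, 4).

Arc-length functional: J[y] = ∫ sqrt(1 + (y')^2) dx.
Lagrangian L = sqrt(1 + (y')^2) has no explicit y dependence, so ∂L/∂y = 0 and the Euler-Lagrange equation gives
    d/dx( y' / sqrt(1 + (y')^2) ) = 0  ⇒  y' / sqrt(1 + (y')^2) = const.
Hence y' is constant, so y(x) is affine.
Fitting the endpoints (-4, -1) and (7, 4):
    slope m = (4 − (-1)) / (7 − (-4)) = 5/11,
    intercept c = (-1) − m·(-4) = 9/11.
Extremal: y(x) = (5/11) x + 9/11.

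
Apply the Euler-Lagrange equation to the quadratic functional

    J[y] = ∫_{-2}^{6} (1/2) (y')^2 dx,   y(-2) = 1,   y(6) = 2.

The Lagrangian is L = (1/2) (y')^2.
Compute ∂L/∂y = 0, ∂L/∂y' = y'.
The Euler-Lagrange equation d/dx(∂L/∂y') − ∂L/∂y = 0 reduces to
    y'' = 0.
Its general solution is
    y(x) = A x + B,
with A, B fixed by the endpoint conditions.
Applying the endpoint conditions y(-2) = 1 and y(6) = 2: solve A·-2 + B = 1 and A·6 + B = 2. Subtracting gives A(6 − -2) = 2 − 1, so A = 1/8, and B = 1 − A·-2 = 5/4. Therefore
    y(x) = (1/8) x + 5/4.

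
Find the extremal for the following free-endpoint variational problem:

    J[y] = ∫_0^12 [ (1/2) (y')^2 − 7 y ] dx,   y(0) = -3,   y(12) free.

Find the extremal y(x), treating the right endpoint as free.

The Lagrangian L = (1/2) (y')^2 − 7 y gives
    ∂L/∂y = −7,   ∂L/∂y' = y'.
Euler-Lagrange: d/dx(y') − (−7) = 0, i.e. y'' + 7 = 0, so
    y(x) = −(7/2) x^2 + C1 x + C2.
Fixed left endpoint y(0) = -3 ⇒ C2 = -3.
The right endpoint x = 12 is free, so the natural (transversality) condition is ∂L/∂y' |_{x=12} = 0, i.e. y'(12) = 0.
Compute y'(x) = −7 x + C1, so y'(12) = −84 + C1 = 0 ⇒ C1 = 84.
Therefore the extremal is
    y(x) = −(7/2) x^2 + 84 x − 3.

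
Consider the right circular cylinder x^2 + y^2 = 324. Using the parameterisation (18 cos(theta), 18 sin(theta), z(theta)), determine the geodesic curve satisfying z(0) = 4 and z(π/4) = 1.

Parameterise the cylinder of radius R = 18 as
    r(θ) = (18 cos θ, 18 sin θ, z(θ)).
The arc-length element is
    ds = sqrt(324 + (dz/dθ)^2) dθ,
so the Lagrangian is L = sqrt(324 + z'^2).
L depends on z' only, not on z or θ, so ∂L/∂z = 0 and
    ∂L/∂z' = z' / sqrt(324 + z'^2).
The Euler-Lagrange equation gives
    d/dθ( z' / sqrt(324 + z'^2) ) = 0,
so z' is constant. Integrating once:
    z(θ) = a θ + b,
a helix on the cylinder (a straight line when the cylinder is unrolled). The constants a, b are determined by the endpoint conditions.
With endpoint conditions z(0) = 4 and z(π/4) = 1: from z(0) = b we get b = 4, and a·π/4 + 4 = 1 gives a = -12/π, so
    z(θ) = (-12/π) θ + 4.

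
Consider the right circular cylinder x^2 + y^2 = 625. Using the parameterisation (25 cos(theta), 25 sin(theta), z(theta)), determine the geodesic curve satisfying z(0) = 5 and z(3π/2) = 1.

Parameterise the cylinder of radius R = 25 as
    r(θ) = (25 cos θ, 25 sin θ, z(θ)).
The arc-length element is
    ds = sqrt(625 + (dz/dθ)^2) dθ,
so the Lagrangian is L = sqrt(625 + z'^2).
L depends on z' only, not on z or θ, so ∂L/∂z = 0 and
    ∂L/∂z' = z' / sqrt(625 + z'^2).
The Euler-Lagrange equation gives
    d/dθ( z' / sqrt(625 + z'^2) ) = 0,
so z' is constant. Integrating once:
    z(θ) = a θ + b,
a helix on the cylinder (a straight line when the cylinder is unrolled). The constants a, b are determined by the endpoint conditions.
With endpoint conditions z(0) = 5 and z(3π/2) = 1: from z(0) = b we get b = 5, and a·3π/2 + 5 = 1 gives a = -8/(3π), so
    z(θ) = (-8/(3π)) θ + 5.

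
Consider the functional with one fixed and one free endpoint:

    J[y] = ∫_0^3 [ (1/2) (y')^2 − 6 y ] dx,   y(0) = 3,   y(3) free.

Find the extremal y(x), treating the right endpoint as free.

The Lagrangian L = (1/2) (y')^2 − 6 y gives
    ∂L/∂y = −6,   ∂L/∂y' = y'.
Euler-Lagrange: d/dx(y') − (−6) = 0, i.e. y'' + 6 = 0, so
    y(x) = −(6/2) x^2 + C1 x + C2.
Fixed left endpoint y(0) = 3 ⇒ C2 = 3.
The right endpoint x = 3 is free, so the natural (transversality) condition is ∂L/∂y' |_{x=3} = 0, i.e. y'(3) = 0.
Compute y'(x) = −6 x + C1, so y'(3) = −18 + C1 = 0 ⇒ C1 = 18.
Therefore the extremal is
    y(x) = −3 x^2 + 18 x + 3.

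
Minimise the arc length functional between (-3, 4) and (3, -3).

Arc-length functional: J[y] = ∫ sqrt(1 + (y')^2) dx.
Lagrangian L = sqrt(1 + (y')^2) has no explicit y dependence, so ∂L/∂y = 0 and the Euler-Lagrange equation gives
    d/dx( y' / sqrt(1 + (y')^2) ) = 0  ⇒  y' / sqrt(1 + (y')^2) = const.
Hence y' is constant, so y(x) is affine.
Fitting the endpoints (-3, 4) and (3, -3):
    slope m = ((-3) − 4) / (3 − (-3)) = -7/6,
    intercept c = 4 − m·(-3) = 1/2.
Extremal: y(x) = (-7/6) x + 1/2.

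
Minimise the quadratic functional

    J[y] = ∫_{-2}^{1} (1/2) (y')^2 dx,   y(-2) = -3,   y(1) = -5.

The Lagrangian is L = (1/2) (y')^2.
Compute ∂L/∂y = 0, ∂L/∂y' = y'.
The Euler-Lagrange equation d/dx(∂L/∂y') − ∂L/∂y = 0 reduces to
    y'' = 0.
Its general solution is
    y(x) = A x + B,
with A, B fixed by the endpoint conditions.
Applying the endpoint conditions y(-2) = -3 and y(1) = -5: solve A·-2 + B = -3 and A·1 + B = -5. Subtracting gives A(1 − -2) = -5 − -3, so A = -2/3, and B = -3 − A·-2 = -13/3. Therefore
    y(x) = (-2/3) x - 13/3.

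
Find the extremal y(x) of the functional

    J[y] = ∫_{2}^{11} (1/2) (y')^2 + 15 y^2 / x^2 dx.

The Lagrangian is L = (1/2) (y')^2 + 15 y^2 / x^2.
Compute ∂L/∂y = 30y/x^2, ∂L/∂y' = y'.
The Euler-Lagrange equation d/dx(∂L/∂y') − ∂L/∂y = 0 reduces to
    y'' − 30/x^2 · y = 0  (x > 0).
Its general solution is
    y(x) = A x^6 + B x^(-5),
with A, B fixed by the endpoint conditions.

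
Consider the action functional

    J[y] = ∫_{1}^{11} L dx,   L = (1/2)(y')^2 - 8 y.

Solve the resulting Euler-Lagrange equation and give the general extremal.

The Lagrangian is L = (1/2)(y')^2 - 8 y.
∂L/∂y = -8.
∂L/∂y' = y'.
The Euler-Lagrange equation d/dx(∂L/∂y') − ∂L/∂y = 0 becomes:
    y'' + 8 = 0
General solution: y(x) = -4 x^2 + A x + B, where A and B are arbitrary constants fixed by the endpoint conditions.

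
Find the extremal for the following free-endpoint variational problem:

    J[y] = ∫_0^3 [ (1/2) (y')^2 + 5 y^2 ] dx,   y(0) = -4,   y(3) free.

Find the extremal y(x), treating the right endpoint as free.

The Lagrangian L = (1/2) (y')^2 + 5 y^2 gives
    ∂L/∂y = 10 y,   ∂L/∂y' = y'.
Euler-Lagrange: y'' − 10 y = 0.
With k = sqrt(10), the general solution is
    y(x) = A cosh(sqrt(10) x) + B sinh(sqrt(10) x).
Fixed left endpoint y(0) = -4 ⇒ A = -4.
The right endpoint x = 3 is free, so the natural (transversality) condition is ∂L/∂y' |_{x=3} = 0, i.e. y'(3) = 0.
Compute y'(x) = A k sinh(k x) + B k cosh(k x), so
    y'(3) = A k sinh(k·3) + B k cosh(k·3) = 0
    ⇒ B = −A tanh(k·3) = 4 tanh(sqrt(10)·3).
Therefore the extremal is
    y(x) = −4 cosh(sqrt(10) x) + 4 tanh(sqrt(10)·3) sinh(sqrt(10) x).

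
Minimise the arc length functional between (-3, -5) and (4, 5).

Arc-length functional: J[y] = ∫ sqrt(1 + (y')^2) dx.
Lagrangian L = sqrt(1 + (y')^2) has no explicit y dependence, so ∂L/∂y = 0 and the Euler-Lagrange equation gives
    d/dx( y' / sqrt(1 + (y')^2) ) = 0  ⇒  y' / sqrt(1 + (y')^2) = const.
Hence y' is constant, so y(x) is affine.
Fitting the endpoints (-3, -5) and (4, 5):
    slope m = (5 − (-5)) / (4 − (-3)) = 10/7,
    intercept c = (-5) − m·(-3) = -5/7.
Extremal: y(x) = (10/7) x - 5/7.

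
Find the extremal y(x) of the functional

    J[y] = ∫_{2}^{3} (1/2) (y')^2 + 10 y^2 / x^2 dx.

The Lagrangian is L = (1/2) (y')^2 + 10 y^2 / x^2.
Compute ∂L/∂y = 20y/x^2, ∂L/∂y' = y'.
The Euler-Lagrange equation d/dx(∂L/∂y') − ∂L/∂y = 0 reduces to
    y'' − 20/x^2 · y = 0  (x > 0).
Its general solution is
    y(x) = A x^5 + B x^(-4),
with A, B fixed by the endpoint conditions.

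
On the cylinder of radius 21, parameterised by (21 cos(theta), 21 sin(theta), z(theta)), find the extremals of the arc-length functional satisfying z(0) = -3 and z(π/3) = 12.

Parameterise the cylinder of radius R = 21 as
    r(θ) = (21 cos θ, 21 sin θ, z(θ)).
The arc-length element is
    ds = sqrt(441 + (dz/dθ)^2) dθ,
so the Lagrangian is L = sqrt(441 + z'^2).
L depends on z' only, not on z or θ, so ∂L/∂z = 0 and
    ∂L/∂z' = z' / sqrt(441 + z'^2).
The Euler-Lagrange equation gives
    d/dθ( z' / sqrt(441 + z'^2) ) = 0,
so z' is constant. Integrating once:
    z(θ) = a θ + b,
a helix on the cylinder (a straight line when the cylinder is unrolled). The constants a, b are determined by the endpoint conditions.
With endpoint conditions z(0) = -3 and z(π/3) = 12: from z(0) = b we get b = -3, and a·π/3 + -3 = 12 gives a = 45/π, so
    z(θ) = (45/π) θ − 3.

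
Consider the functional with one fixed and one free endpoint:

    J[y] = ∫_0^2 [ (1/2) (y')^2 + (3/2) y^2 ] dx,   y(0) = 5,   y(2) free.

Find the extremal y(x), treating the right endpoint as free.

The Lagrangian L = (1/2) (y')^2 + (3/2) y^2 gives
    ∂L/∂y = 3 y,   ∂L/∂y' = y'.
Euler-Lagrange: y'' − 3 y = 0.
With k = sqrt(3), the general solution is
    y(x) = A cosh(sqrt(3) x) + B sinh(sqrt(3) x).
Fixed left endpoint y(0) = 5 ⇒ A = 5.
The right endpoint x = 2 is free, so the natural (transversality) condition is ∂L/∂y' |_{x=2} = 0, i.e. y'(2) = 0.
Compute y'(x) = A k sinh(k x) + B k cosh(k x), so
    y'(2) = A k sinh(k·2) + B k cosh(k·2) = 0
    ⇒ B = −A tanh(k·2) = − 5 tanh(sqrt(3)·2).
Therefore the extremal is
    y(x) = 5 cosh(sqrt(3) x) − 5 tanh(sqrt(3)·2) sinh(sqrt(3) x).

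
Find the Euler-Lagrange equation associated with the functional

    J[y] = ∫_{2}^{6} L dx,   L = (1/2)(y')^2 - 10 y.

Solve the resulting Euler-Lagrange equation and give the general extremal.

The Lagrangian is L = (1/2)(y')^2 - 10 y.
∂L/∂y = -10.
∂L/∂y' = y'.
The Euler-Lagrange equation d/dx(∂L/∂y') − ∂L/∂y = 0 becomes:
    y'' + 10 = 0
General solution: y(x) = -5 x^2 + A x + B, where A and B are arbitrary constants fixed by the endpoint conditions.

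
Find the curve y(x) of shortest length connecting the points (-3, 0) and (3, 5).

Arc-length functional: J[y] = ∫ sqrt(1 + (y')^2) dx.
Lagrangian L = sqrt(1 + (y')^2) has no explicit y dependence, so ∂L/∂y = 0 and the Euler-Lagrange equation gives
    d/dx( y' / sqrt(1 + (y')^2) ) = 0  ⇒  y' / sqrt(1 + (y')^2) = const.
Hence y' is constant, so y(x) is affine.
Fitting the endpoints (-3, 0) and (3, 5):
    slope m = (5 − 0) / (3 − (-3)) = 5/6,
    intercept c = 0 − m·(-3) = 5/2.
Extremal: y(x) = (5/6) x + 5/2.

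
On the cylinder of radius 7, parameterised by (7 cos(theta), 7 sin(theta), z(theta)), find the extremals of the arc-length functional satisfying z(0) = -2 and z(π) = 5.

Parameterise the cylinder of radius R = 7 as
    r(θ) = (7 cos θ, 7 sin θ, z(θ)).
The arc-length element is
    ds = sqrt(49 + (dz/dθ)^2) dθ,
so the Lagrangian is L = sqrt(49 + z'^2).
L depends on z' only, not on z or θ, so ∂L/∂z = 0 and
    ∂L/∂z' = z' / sqrt(49 + z'^2).
The Euler-Lagrange equation gives
    d/dθ( z' / sqrt(49 + z'^2) ) = 0,
so z' is constant. Integrating once:
    z(θ) = a θ + b,
a helix on the cylinder (a straight line when the cylinder is unrolled). The constants a, b are determined by the endpoint conditions.
With endpoint conditions z(0) = -2 and z(π) = 5: from z(0) = b we get b = -2, and a·π + -2 = 5 gives a = 7/π, so
    z(θ) = (7/π) θ − 2.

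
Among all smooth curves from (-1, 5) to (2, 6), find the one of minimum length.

Arc-length functional: J[y] = ∫ sqrt(1 + (y')^2) dx.
Lagrangian L = sqrt(1 + (y')^2) has no explicit y dependence, so ∂L/∂y = 0 and the Euler-Lagrange equation gives
    d/dx( y' / sqrt(1 + (y')^2) ) = 0  ⇒  y' / sqrt(1 + (y')^2) = const.
Hence y' is constant, so y(x) is affine.
Fitting the endpoints (-1, 5) and (2, 6):
    slope m = (6 − 5) / (2 − (-1)) = 1/3,
    intercept c = 5 − m·(-1) = 16/3.
Extremal: y(x) = (1/3) x + 16/3.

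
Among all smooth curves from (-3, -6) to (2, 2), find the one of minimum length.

Arc-length functional: J[y] = ∫ sqrt(1 + (y')^2) dx.
Lagrangian L = sqrt(1 + (y')^2) has no explicit y dependence, so ∂L/∂y = 0 and the Euler-Lagrange equation gives
    d/dx( y' / sqrt(1 + (y')^2) ) = 0  ⇒  y' / sqrt(1 + (y')^2) = const.
Hence y' is constant, so y(x) is affine.
Fitting the endpoints (-3, -6) and (2, 2):
    slope m = (2 − (-6)) / (2 − (-3)) = 8/5,
    intercept c = (-6) − m·(-3) = -6/5.
Extremal: y(x) = (8/5) x - 6/5.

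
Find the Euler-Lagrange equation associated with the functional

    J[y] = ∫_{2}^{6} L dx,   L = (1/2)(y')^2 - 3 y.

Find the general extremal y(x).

The Lagrangian is L = (1/2)(y')^2 - 3 y.
∂L/∂y = -3.
∂L/∂y' = y'.
The Euler-Lagrange equation d/dx(∂L/∂y') − ∂L/∂y = 0 becomes:
    y'' + 3 = 0
General solution: y(x) = -(3/2) x^2 + A x + B, where A and B are arbitrary constants fixed by the endpoint conditions.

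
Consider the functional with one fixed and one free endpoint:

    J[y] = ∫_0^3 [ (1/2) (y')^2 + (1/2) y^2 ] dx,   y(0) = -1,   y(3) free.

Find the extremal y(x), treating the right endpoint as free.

The Lagrangian L = (1/2) (y')^2 + (1/2) y^2 gives
    ∂L/∂y = 1 y,   ∂L/∂y' = y'.
Euler-Lagrange: y'' − y = 0.
With k = 1, the general solution is
    y(x) = A cosh(x) + B sinh(x).
Fixed left endpoint y(0) = -1 ⇒ A = -1.
The right endpoint x = 3 is free, so the natural (transversality) condition is ∂L/∂y' |_{x=3} = 0, i.e. y'(3) = 0.
Compute y'(x) = A k sinh(k x) + B k cosh(k x), so
    y'(3) = A k sinh(k·3) + B k cosh(k·3) = 0
    ⇒ B = −A tanh(k·3) = tanh(1·3).
Therefore the extremal is
    y(x) = −cosh(1 x) + tanh(1·3) sinh(1 x).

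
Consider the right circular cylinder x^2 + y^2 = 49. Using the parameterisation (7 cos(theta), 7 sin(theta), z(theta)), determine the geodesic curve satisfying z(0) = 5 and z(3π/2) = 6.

Parameterise the cylinder of radius R = 7 as
    r(θ) = (7 cos θ, 7 sin θ, z(θ)).
The arc-length element is
    ds = sqrt(49 + (dz/dθ)^2) dθ,
so the Lagrangian is L = sqrt(49 + z'^2).
L depends on z' only, not on z or θ, so ∂L/∂z = 0 and
    ∂L/∂z' = z' / sqrt(49 + z'^2).
The Euler-Lagrange equation gives
    d/dθ( z' / sqrt(49 + z'^2) ) = 0,
so z' is constant. Integrating once:
    z(θ) = a θ + b,
a helix on the cylinder (a straight line when the cylinder is unrolled). The constants a, b are determined by the endpoint conditions.
With endpoint conditions z(0) = 5 and z(3π/2) = 6: from z(0) = b we get b = 5, and a·3π/2 + 5 = 6 gives a = 2/(3π), so
    z(θ) = (2/(3π)) θ + 5.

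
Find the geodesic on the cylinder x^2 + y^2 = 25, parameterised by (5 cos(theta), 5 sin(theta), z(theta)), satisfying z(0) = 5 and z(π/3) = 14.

Parameterise the cylinder of radius R = 5 as
    r(θ) = (5 cos θ, 5 sin θ, z(θ)).
The arc-length element is
    ds = sqrt(25 + (dz/dθ)^2) dθ,
so the Lagrangian is L = sqrt(25 + z'^2).
L depends on z' only, not on z or θ, so ∂L/∂z = 0 and
    ∂L/∂z' = z' / sqrt(25 + z'^2).
The Euler-Lagrange equation gives
    d/dθ( z' / sqrt(25 + z'^2) ) = 0,
so z' is constant. Integrating once:
    z(θ) = a θ + b,
a helix on the cylinder (a straight line when the cylinder is unrolled). The constants a, b are determined by the endpoint conditions.
With endpoint conditions z(0) = 5 and z(π/3) = 14: from z(0) = b we get b = 5, and a·π/3 + 5 = 14 gives a = 27/π, so
    z(θ) = (27/π) θ + 5.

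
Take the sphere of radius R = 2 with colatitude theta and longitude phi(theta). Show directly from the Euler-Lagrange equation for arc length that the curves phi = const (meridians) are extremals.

On the sphere of radius R = 2 with spherical coordinates (θ, φ), the induced metric is
    ds^2 = 4(dθ^2 + sin^2(θ) dφ^2).
Using θ as the parameter, the arc-length functional becomes
    J[φ] = ∫ 2 sqrt(1 + sin^2(θ) (dφ/dθ)^2) dθ.
So L = 2 sqrt(1 + sin^2(θ) φ'^2). Compute
    ∂L/∂φ = 0  (L has no explicit φ dependence),
    ∂L/∂φ' = 2 sin^2(θ) φ' / sqrt(1 + sin^2(θ) φ'^2).
For the candidate φ(θ) = c (constant), φ' = 0, so ∂L/∂φ' evaluated along the candidate vanishes, and ∂L/∂φ is identically zero. Hence
    d/dθ(∂L/∂φ') − ∂L/∂φ = 0
is satisfied. Therefore meridians φ = const are extremals of arc length — they are geodesics on the sphere.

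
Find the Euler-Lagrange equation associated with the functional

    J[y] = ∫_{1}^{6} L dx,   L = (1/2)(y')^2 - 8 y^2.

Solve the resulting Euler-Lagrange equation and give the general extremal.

The Lagrangian is L = (1/2)(y')^2 - 8 y^2.
∂L/∂y = -16y.
∂L/∂y' = y'.
The Euler-Lagrange equation d/dx(∂L/∂y') − ∂L/∂y = 0 becomes:
    y'' + 16 y = 0
General solution: y(x) = A sin(4x) + B cos(4x), where A and B are arbitrary constants fixed by the endpoint conditions.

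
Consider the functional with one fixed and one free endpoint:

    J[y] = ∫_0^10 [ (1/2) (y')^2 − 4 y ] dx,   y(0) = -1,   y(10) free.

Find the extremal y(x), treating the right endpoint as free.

The Lagrangian L = (1/2) (y')^2 − 4 y gives
    ∂L/∂y = −4,   ∂L/∂y' = y'.
Euler-Lagrange: d/dx(y') − (−4) = 0, i.e. y'' + 4 = 0, so
    y(x) = −(4/2) x^2 + C1 x + C2.
Fixed left endpoint y(0) = -1 ⇒ C2 = -1.
The right endpoint x = 10 is free, so the natural (transversality) condition is ∂L/∂y' |_{x=10} = 0, i.e. y'(10) = 0.
Compute y'(x) = −4 x + C1, so y'(10) = −40 + C1 = 0 ⇒ C1 = 40.
Therefore the extremal is
    y(x) = −2 x^2 + 40 x − 1.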